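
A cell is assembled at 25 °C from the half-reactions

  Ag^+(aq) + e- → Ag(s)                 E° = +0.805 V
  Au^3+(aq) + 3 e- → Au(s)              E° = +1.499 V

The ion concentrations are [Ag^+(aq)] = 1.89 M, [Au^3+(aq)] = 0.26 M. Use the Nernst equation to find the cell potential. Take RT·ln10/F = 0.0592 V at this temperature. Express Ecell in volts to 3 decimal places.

+0.666 V

Since E°(Au³⁺/Au) > E°(Ag⁺/Ag), Au³⁺/Au serves as the cathode.
The standard potential is +1.499 − (+0.805) = +0.694 V and the balanced reaction transfers n = 3 electrons.
For the overall reaction Au^3+(aq) + 3 Ag(s) → Au(s) + 3 Ag^+(aq), Q = [Ag^+(aq)]^3 / [Au^3+(aq)] = 26, giving log Q = 1.414.
By the Nernst equation, E = +0.694 − (0.0592/3)·(1.414) = +0.666 V.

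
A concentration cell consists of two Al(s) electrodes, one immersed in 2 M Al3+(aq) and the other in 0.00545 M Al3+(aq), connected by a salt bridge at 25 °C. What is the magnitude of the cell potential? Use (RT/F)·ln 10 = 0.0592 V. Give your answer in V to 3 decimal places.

For a concentration cell E°cell = 0, since both electrodes use the same couple.
The compartment with the higher Al3+(aq) concentration (2 M) acts as the cathode; ions are reduced there and produced at the dilute (0.00545 M) anode.
With n = 3, Ecell = −(0.0592/3)·log([dilute]/[conc]) = −(0.0592/3)·log(0.00545/2) = +0.051 V.

0.051 V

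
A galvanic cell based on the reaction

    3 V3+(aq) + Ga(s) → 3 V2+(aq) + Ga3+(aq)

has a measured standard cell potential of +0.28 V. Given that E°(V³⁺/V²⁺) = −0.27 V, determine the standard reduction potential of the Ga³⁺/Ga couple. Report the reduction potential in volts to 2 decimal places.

In the reaction as written the V³⁺/V²⁺ couple is reduced (cathode) and Ga³⁺/Ga is oxidized (anode), so E°cell = E°(V³⁺/V²⁺) − E°(Ga³⁺/Ga).
E°(Ga³⁺/Ga) = E°(cathode) − E°cell = −0.27 − (+0.28) = −0.55 V.

−0.55 V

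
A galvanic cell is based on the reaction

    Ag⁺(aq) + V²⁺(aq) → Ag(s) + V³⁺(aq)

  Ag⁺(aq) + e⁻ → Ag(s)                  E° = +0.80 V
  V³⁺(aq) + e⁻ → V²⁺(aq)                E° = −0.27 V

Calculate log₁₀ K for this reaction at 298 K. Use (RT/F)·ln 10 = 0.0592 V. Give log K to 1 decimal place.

The Ag⁺/Ag couple is reduced (cathode); E°cell = +0.80 − (−0.27) = +1.07 V with n = 1.
At equilibrium E = 0, so log K = nE°cell / 0.0592 = (1)(+1.07) / 0.0592 = 18.1.

log K = 18.1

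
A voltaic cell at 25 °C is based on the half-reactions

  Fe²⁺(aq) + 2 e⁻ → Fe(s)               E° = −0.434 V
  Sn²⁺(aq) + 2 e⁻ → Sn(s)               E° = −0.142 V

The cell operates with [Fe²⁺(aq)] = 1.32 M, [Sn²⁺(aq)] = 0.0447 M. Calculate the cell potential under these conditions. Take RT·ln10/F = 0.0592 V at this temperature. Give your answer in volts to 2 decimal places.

+0.25 V

Since E°(Sn²⁺/Sn) > E°(Fe²⁺/Fe), Sn²⁺/Sn serves as the cathode.
E°cell = −0.142 − (−0.434) = +0.292 V, with n = 2 electrons transferred.
The balanced reaction is Sn²⁺(aq) + Fe(s) → Sn(s) + Fe²⁺(aq), so Q = [Fe²⁺(aq)] / [Sn²⁺(aq)] = 29.5 and log Q = 1.470.
Applying E = E° − (RT ln10/nF)·log Q gives +0.292 − (0.0592/2)(1.470) = +0.25 V.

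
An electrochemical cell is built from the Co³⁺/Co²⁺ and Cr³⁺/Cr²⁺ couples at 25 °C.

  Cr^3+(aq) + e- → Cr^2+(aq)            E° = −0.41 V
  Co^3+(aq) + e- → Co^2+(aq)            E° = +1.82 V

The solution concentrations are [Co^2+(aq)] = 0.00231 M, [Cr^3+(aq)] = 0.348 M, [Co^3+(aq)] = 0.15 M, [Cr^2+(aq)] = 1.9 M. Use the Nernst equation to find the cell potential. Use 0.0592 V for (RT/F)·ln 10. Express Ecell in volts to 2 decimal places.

Since E°(Co³⁺/Co²⁺) > E°(Cr³⁺/Cr²⁺), Co³⁺/Co²⁺ serves as the cathode.
The standard potential is +1.82 − (−0.41) = +2.23 V and the balanced reaction transfers n = 1 electron.
For the overall reaction Co^3+(aq) + Cr^2+(aq) → Co^2+(aq) + Cr^3+(aq), Q = ([Co^2+(aq)]·[Cr^3+(aq)]) / ([Co^3+(aq)]·[Cr^2+(aq)]) = 0.00282, giving log Q = −2.550.
E = E° − (0.0592/n)·log Q = +2.23 − (0.0592/1)(−2.550) = +2.38 V.

+2.38 V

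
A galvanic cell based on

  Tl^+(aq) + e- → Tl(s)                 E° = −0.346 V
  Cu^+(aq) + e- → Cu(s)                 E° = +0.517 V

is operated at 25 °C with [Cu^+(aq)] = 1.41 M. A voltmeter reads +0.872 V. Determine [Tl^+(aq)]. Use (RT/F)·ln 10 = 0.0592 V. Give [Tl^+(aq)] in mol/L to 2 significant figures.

Cu⁺/Cu is the cathode (higher E°); E°cell = +0.517 − (−0.346) = +0.863 V with n = 1.
Since E = E° − (0.0592/n)·log Q, log Q = n(E° − E)/0.0592 = −0.152.
The balanced reaction is Cu^+(aq) + Tl(s) → Cu(s) + Tl^+(aq), so Q = [Tl^+(aq)] / [Cu^+(aq)].
Substituting the known concentrations and solving, log [Tl^+(aq)] = −0.003 and [Tl^+(aq)] = 0.99 M.

0.99 M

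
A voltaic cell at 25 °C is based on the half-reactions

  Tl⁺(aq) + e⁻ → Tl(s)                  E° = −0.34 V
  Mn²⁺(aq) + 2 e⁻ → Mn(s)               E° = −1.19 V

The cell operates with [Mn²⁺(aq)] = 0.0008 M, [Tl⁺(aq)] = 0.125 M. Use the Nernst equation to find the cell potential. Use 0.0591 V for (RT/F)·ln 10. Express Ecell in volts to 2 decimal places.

Since E°(Tl⁺/Tl) > E°(Mn²⁺/Mn), Tl⁺/Tl serves as the cathode.
E°cell = −0.34 − (−1.19) = +0.85 V, with n = 2 electrons transferred.
For the overall reaction 2 Tl⁺(aq) + Mn(s) → 2 Tl(s) + Mn²⁺(aq), Q = [Mn²⁺(aq)] / [Tl⁺(aq)]^2 = 0.0512, giving log Q = −1.291.
By the Nernst equation, E = +0.85 − (0.0591/2)·(−1.291) = +0.89 V.

+0.89 V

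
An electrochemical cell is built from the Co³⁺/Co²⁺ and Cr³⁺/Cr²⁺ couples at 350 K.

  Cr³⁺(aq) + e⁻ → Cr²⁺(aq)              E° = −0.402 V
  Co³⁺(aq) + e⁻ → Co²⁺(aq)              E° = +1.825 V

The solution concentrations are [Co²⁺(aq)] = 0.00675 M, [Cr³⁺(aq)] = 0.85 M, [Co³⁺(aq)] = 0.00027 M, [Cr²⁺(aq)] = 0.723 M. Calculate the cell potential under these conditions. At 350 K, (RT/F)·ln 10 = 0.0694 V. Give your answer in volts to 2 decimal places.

+2.13 V

Since E°(Co³⁺/Co²⁺) > E°(Cr³⁺/Cr²⁺), Co³⁺/Co²⁺ serves as the cathode.
E°cell = E°cat − E°an = +1.825 − (−0.402) = +2.227 V; n = 1.
For the overall reaction Co³⁺(aq) + Cr²⁺(aq) → Co²⁺(aq) + Cr³⁺(aq), Q = ([Co²⁺(aq)]·[Cr³⁺(aq)]) / ([Co³⁺(aq)]·[Cr²⁺(aq)]) = 29.4, giving log Q = 1.468.
By the Nernst equation, E = +2.227 − (0.0694/1)·(1.468) = +2.13 V.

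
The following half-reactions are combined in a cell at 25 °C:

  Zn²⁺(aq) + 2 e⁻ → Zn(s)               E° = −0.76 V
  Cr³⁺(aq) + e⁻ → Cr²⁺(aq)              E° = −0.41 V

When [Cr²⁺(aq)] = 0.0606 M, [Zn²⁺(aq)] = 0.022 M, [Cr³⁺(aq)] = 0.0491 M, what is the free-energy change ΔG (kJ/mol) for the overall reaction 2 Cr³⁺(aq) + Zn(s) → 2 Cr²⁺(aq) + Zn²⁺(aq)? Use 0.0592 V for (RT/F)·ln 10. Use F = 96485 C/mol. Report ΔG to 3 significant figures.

E°cell = −0.41 − (−0.76) = +0.35 V; the balanced reaction transfers n = 2 electrons.
Q = ([Cr²⁺(aq)]^2·[Zn²⁺(aq)]) / [Cr³⁺(aq)]^2 = 0.0335, so log Q = −1.475 and E = +0.35 − (0.0592/2)(−1.475) = +0.3937 V.
Then ΔG = −nFE = −2 × 96485 × +0.3937 J/mol = −76.0 kJ/mol.

−76.0 kJ/mol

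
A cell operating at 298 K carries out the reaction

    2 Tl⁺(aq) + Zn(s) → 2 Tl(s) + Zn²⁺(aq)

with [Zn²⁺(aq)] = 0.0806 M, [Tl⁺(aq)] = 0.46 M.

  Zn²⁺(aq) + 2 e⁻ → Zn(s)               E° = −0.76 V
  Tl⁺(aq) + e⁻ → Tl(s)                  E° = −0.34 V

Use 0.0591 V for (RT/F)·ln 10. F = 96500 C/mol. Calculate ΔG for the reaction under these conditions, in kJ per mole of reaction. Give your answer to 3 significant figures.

With Tl⁺/Tl reduced at the cathode, E°cell = −0.34 − (−0.76) = +0.42 V and n = 2.
The reaction quotient is [Zn²⁺(aq)] / [Tl⁺(aq)]^2 = 0.381; by Nernst, E = +0.42 − (0.0591/2)(−0.419) = +0.4324 V.
Then ΔG = −nFE = −2 × 96500 × +0.4324 J/mol = −83.5 kJ/mol.

−83.5 kJ/mol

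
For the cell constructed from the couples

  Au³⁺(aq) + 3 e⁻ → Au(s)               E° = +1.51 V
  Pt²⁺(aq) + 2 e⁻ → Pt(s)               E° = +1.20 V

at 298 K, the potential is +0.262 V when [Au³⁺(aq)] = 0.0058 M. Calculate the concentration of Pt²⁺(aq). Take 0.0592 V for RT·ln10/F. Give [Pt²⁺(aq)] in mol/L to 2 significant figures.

The Au³⁺/Au couple has the larger reduction potential, so it is the cathode: E°cell = +1.51 − (+1.20) = +0.31 V and n = 6.
From the Nernst equation, log Q = n(E° − E)/0.0592 = 6·(+0.31 − (+0.262))/0.0592 = 4.865.
The balanced reaction is 2 Au³⁺(aq) + 3 Pt(s) → 2 Au(s) + 3 Pt²⁺(aq), so Q = [Pt²⁺(aq)]^3 / [Au³⁺(aq)]^2.
Isolating [Pt²⁺(aq)] in Q = 10^{4.865} yields log [Pt²⁺(aq)] = 0.131, i.e. 1.4 M.

1.4 M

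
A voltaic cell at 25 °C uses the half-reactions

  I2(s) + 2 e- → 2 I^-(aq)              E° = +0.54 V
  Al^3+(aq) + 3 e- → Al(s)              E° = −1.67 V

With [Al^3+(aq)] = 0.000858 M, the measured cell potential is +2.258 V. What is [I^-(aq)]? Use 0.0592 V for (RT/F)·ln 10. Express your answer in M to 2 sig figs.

The I₂/I⁻ couple has the larger reduction potential, so it is the cathode: E°cell = +0.54 − (−1.67) = +2.21 V and n = 6.
Rearranging E = E° − (0.0592/n)·log Q gives log Q = 6(+2.21 − (+2.258))/0.0592 = −4.865.
Balancing electrons gives 3 I2(s) + 2 Al(s) → 6 I^-(aq) + 2 Al^3+(aq); thus Q = [I^-(aq)]^6·[Al^3+(aq)]^2.
Substituting the known concentrations and solving, log [I^-(aq)] = 0.211 and [I^-(aq)] = 1.6 M.

1.6 M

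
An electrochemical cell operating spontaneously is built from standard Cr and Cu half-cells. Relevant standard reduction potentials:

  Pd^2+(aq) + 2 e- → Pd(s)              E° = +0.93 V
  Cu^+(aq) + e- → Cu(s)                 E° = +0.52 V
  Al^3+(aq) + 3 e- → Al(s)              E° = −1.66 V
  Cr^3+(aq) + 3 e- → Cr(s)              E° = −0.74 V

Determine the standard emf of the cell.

+1.26 V

Of the two couples in this cell, the one with the more positive reduction potential is reduced at the cathode: here that is Cu⁺/Cu (+0.52 V); Cr³⁺/Cr (−0.74 V) is the anode.
E°cell = E°(cathode) − E°(anode) = +0.52 − (−0.74) = +1.26 V.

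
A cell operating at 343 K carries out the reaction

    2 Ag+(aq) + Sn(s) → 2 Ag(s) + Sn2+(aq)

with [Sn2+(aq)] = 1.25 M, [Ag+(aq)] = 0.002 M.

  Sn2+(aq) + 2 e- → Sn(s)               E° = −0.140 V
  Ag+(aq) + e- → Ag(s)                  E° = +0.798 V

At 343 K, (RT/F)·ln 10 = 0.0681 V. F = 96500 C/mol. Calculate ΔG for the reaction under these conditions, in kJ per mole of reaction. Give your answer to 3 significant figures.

The standard cell potential is +0.798 − (−0.140) = +0.938 V, with n = 2 electrons in the balanced equation.
Here Q = [Sn2+(aq)] / [Ag+(aq)]^2 = 3.12×10^5 (log Q = 5.495), giving E = +0.938 − (0.0681/2)·(5.495) = +0.7509 V.
ΔG = −nFE = −(2)(96500)(+0.7509) J/mol = −145 kJ/mol.

−145 kJ/mol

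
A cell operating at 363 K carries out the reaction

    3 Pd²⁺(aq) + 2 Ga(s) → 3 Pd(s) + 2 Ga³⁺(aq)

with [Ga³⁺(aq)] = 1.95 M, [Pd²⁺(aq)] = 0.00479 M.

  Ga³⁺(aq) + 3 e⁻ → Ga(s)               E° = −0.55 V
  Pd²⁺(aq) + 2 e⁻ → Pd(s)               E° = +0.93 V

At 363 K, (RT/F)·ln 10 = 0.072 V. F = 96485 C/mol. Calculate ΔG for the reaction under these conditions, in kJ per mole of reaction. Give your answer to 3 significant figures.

−804 kJ/mol

E°cell = +0.93 − (−0.55) = +1.48 V; the balanced reaction transfers n = 6 electrons.
The reaction quotient is [Ga³⁺(aq)]^2 / [Pd²⁺(aq)]^3 = 3.46×10^7; by Nernst, E = +1.48 − (0.072/6)(7.539) = +1.3895 V.
Finally ΔG = −nFE = −(6)(96485 C/mol)(+1.3895 V) = −804 kJ/mol.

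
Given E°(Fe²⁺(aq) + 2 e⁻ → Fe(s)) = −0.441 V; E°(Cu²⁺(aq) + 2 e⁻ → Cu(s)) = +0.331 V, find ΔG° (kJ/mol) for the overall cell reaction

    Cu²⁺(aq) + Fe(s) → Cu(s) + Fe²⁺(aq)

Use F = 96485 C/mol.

In the reaction as written Cu²⁺(aq) is reduced, so the Cu²⁺/Cu couple is the cathode and Fe²⁺/Fe is the anode.
E°cell = +0.331 − (−0.441) = +0.772 V; balancing electrons gives n = 2.
ΔG° = −nFE°cell = −(2)(96485)(+0.772) J/mol = −149 kJ/mol.

−149 kJ/mol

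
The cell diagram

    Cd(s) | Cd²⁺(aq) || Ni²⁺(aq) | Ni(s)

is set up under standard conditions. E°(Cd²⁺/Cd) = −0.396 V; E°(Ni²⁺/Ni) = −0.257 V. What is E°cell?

+0.139 V

By convention the left-hand electrode in cell notation is the anode (oxidation) and the right-hand electrode is the cathode (reduction).
E°cell = E°(right) − E°(left) = −0.257 − (−0.396) = +0.139 V.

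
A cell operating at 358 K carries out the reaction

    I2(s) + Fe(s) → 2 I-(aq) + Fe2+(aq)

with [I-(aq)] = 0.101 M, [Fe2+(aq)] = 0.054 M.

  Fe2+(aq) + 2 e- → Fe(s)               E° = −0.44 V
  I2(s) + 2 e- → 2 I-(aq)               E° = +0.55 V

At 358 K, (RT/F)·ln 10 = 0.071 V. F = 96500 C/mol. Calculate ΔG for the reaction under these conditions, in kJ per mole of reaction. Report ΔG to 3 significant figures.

−213 kJ/mol

The standard cell potential is +0.55 − (−0.44) = +0.99 V, with n = 2 electrons in the balanced equation.
Here Q = [I-(aq)]^2·[Fe2+(aq)] = 0.000551 (log Q = −3.259), giving E = +0.99 − (0.071/2)·(−3.259) = +1.1057 V.
Finally ΔG = −nFE = −(2)(96500 C/mol)(+1.1057 V) = −213 kJ/mol.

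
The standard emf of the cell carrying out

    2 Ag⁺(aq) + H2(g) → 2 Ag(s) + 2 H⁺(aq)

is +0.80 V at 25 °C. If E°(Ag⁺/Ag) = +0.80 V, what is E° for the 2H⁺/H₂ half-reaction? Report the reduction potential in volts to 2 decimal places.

+0.00 V

In the reaction as written the Ag⁺/Ag couple is reduced (cathode) and 2H⁺/H₂ is oxidized (anode), so E°cell = E°(Ag⁺/Ag) − E°(2H⁺/H₂).
E°(2H⁺/H₂) = E°(cathode) − E°cell = +0.80 − (+0.80) = +0.00 V.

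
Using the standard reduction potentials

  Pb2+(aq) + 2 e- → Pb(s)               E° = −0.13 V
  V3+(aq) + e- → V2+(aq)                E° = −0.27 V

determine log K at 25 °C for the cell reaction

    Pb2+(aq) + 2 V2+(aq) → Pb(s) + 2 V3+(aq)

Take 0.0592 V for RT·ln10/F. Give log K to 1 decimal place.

log K = 4.7

The Pb²⁺/Pb couple is reduced (cathode); E°cell = −0.13 − (−0.27) = +0.14 V with n = 2.
At equilibrium E = 0, so log K = nE°cell / 0.0592 = (2)(+0.14) / 0.0592 = 4.7.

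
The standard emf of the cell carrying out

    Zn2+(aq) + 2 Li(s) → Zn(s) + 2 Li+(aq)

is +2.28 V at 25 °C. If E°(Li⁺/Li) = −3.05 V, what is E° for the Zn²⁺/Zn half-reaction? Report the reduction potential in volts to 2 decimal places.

In the reaction as written the Zn²⁺/Zn couple is reduced (cathode) and Li⁺/Li is oxidized (anode), so E°cell = E°(Zn²⁺/Zn) − E°(Li⁺/Li).
E°(Zn²⁺/Zn) = E°cell + E°(anode) = +2.28 + (−3.05) = −0.77 V.

−0.77 V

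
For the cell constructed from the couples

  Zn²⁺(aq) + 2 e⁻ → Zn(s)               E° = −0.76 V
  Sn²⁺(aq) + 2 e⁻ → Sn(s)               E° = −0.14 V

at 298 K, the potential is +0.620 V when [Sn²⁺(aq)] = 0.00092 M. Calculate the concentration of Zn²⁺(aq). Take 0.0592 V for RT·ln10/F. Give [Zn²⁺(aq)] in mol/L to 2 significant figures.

With Sn²⁺/Sn at the cathode and Zn²⁺/Zn at the anode, E°cell = −0.14 − (−0.76) = +0.62 V (n = 2).
Rearranging E = E° − (0.0592/n)·log Q gives log Q = 2(+0.62 − (+0.620))/0.0592 = 0.000.
The balanced reaction is Sn²⁺(aq) + Zn(s) → Sn(s) + Zn²⁺(aq), so Q = [Zn²⁺(aq)] / [Sn²⁺(aq)].
Substituting the known concentrations and solving, log [Zn²⁺(aq)] = −3.036 and [Zn²⁺(aq)] = 0.00092 M.

0.00092 M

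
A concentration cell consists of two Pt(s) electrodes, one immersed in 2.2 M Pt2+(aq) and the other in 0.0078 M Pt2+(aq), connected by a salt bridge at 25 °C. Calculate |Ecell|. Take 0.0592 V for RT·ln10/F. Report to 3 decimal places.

For a concentration cell E°cell = 0, since both electrodes use the same couple.
The compartment with the higher Pt2+(aq) concentration (2.2 M) acts as the cathode; ions are reduced there and produced at the dilute (0.0078 M) anode.
With n = 2, Ecell = −(0.0592/2)·log([dilute]/[conc]) = −(0.0592/2)·log(0.0078/2.2) = +0.073 V.

0.073 V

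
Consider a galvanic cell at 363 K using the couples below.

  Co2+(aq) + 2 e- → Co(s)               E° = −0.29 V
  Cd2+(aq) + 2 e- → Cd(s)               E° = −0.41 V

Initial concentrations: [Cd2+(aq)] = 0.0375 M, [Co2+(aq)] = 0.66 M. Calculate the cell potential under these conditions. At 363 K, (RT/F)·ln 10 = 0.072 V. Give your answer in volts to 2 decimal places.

+0.16 V

The Co²⁺/Co couple has the more positive E°, so it is the cathode; Cd²⁺/Cd is the anode.
E°cell = E°cat − E°an = −0.29 − (−0.41) = +0.12 V; n = 2.
Balancing gives Co2+(aq) + Cd(s) → Co(s) + Cd2+(aq); hence Q = [Cd2+(aq)] / [Co2+(aq)] = 0.0568 (log Q = −1.246).
By the Nernst equation, E = +0.12 − (0.072/2)·(−1.246) = +0.16 V.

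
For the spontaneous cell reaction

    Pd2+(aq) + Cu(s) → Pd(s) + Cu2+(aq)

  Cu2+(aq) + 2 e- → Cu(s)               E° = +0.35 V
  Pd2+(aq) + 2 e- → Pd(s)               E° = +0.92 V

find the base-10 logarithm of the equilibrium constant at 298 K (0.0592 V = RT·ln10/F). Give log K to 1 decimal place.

The Pd²⁺/Pd couple is reduced (cathode); E°cell = +0.92 − (+0.35) = +0.57 V with n = 2.
At equilibrium E = 0, so log K = nE°cell / 0.0592 = (2)(+0.57) / 0.0592 = 19.3.

log K = 19.3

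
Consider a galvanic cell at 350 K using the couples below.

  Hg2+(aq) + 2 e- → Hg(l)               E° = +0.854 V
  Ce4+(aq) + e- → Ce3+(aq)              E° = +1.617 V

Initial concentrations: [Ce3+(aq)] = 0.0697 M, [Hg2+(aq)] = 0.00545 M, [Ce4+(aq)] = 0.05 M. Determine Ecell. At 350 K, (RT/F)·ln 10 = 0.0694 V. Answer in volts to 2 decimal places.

The Ce⁴⁺/Ce³⁺ couple has the more positive E°, so it is the cathode; Hg²⁺/Hg is the anode.
E°cell = +1.617 − (+0.854) = +0.763 V, with n = 2 electrons transferred.
For the overall reaction 2 Ce4+(aq) + Hg(l) → 2 Ce3+(aq) + Hg2+(aq), Q = ([Ce3+(aq)]^2·[Hg2+(aq)]) / [Ce4+(aq)]^2 = 0.0106, giving log Q = −1.975.
By the Nernst equation, E = +0.763 − (0.0694/2)·(−1.975) = +0.83 V.

+0.83 V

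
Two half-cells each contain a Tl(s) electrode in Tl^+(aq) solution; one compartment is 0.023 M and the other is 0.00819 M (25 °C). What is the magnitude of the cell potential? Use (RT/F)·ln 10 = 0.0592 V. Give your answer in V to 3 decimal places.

0.027 V

For a concentration cell E°cell = 0, since both electrodes use the same couple.
The compartment with the higher Tl^+(aq) concentration (0.023 M) acts as the cathode; ions are reduced there and produced at the dilute (0.00819 M) anode.
With n = 1, Ecell = −(0.0592/1)·log([dilute]/[conc]) = −(0.0592/1)·log(0.00819/0.023) = +0.027 V.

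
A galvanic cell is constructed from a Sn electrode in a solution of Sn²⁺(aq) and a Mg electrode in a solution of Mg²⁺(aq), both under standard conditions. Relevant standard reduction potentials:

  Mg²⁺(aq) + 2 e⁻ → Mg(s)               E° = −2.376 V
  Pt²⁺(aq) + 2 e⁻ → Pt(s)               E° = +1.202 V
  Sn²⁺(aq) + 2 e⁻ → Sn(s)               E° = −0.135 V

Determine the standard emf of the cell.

The Sn²⁺/Sn couple has the higher E°, so Sn ion is reduced (cathode) and Mg is oxidized (anode).
E°cell = E°(cathode) − E°(anode) = −0.135 − (−2.376) = +2.241 V.

+2.241 V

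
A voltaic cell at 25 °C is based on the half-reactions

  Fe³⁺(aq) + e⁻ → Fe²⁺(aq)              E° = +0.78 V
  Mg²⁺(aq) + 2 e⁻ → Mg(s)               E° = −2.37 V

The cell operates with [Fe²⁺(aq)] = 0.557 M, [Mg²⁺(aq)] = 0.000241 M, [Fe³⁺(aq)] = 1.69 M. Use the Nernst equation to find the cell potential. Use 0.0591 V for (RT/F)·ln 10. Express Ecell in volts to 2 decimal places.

Fe³⁺/Fe²⁺ is reduced (cathode, E° = +0.78 V) and Mg²⁺/Mg is oxidized (anode).
E°cell = E°cat − E°an = +0.78 − (−2.37) = +3.15 V; n = 2.
For the overall reaction 2 Fe³⁺(aq) + Mg(s) → 2 Fe²⁺(aq) + Mg²⁺(aq), Q = ([Fe²⁺(aq)]^2·[Mg²⁺(aq)]) / [Fe³⁺(aq)]^2 = 2.62×10^−5, giving log Q = −4.582.
Applying E = E° − (RT ln10/nF)·log Q gives +3.15 − (0.0591/2)(−4.582) = +3.29 V.

+3.29 V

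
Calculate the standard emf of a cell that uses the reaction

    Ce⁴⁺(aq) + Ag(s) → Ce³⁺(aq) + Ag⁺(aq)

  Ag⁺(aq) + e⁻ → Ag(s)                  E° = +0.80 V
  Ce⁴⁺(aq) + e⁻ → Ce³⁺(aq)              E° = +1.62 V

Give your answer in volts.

In the reaction as written, Ce⁴⁺(aq) is reduced (cathode) and Ag⁺(aq) is produced by oxidation at the anode.
E°cell = E°(cathode) − E°(anode) = +1.62 − (+0.80) = +0.82 V.

+0.82 V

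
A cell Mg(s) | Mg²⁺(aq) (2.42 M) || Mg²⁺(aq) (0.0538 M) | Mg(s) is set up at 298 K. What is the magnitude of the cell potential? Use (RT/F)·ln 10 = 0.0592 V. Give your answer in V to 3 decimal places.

For a concentration cell E°cell = 0, since both electrodes use the same couple.
The compartment with the higher Mg²⁺(aq) concentration (2.42 M) acts as the cathode; ions are reduced there and produced at the dilute (0.0538 M) anode.
With n = 2, Ecell = −(0.0592/2)·log([dilute]/[conc]) = −(0.0592/2)·log(0.0538/2.42) = +0.049 V.

0.049 V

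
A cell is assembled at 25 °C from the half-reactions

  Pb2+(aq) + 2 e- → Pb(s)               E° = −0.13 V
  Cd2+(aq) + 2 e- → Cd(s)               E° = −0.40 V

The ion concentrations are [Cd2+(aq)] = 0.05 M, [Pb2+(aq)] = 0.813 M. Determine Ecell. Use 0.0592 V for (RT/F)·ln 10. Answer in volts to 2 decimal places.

+0.31 V

Since E°(Pb²⁺/Pb) > E°(Cd²⁺/Cd), Pb²⁺/Pb serves as the cathode.
E°cell = E°cat − E°an = −0.13 − (−0.40) = +0.27 V; n = 2.
Balancing gives Pb2+(aq) + Cd(s) → Pb(s) + Cd2+(aq); hence Q = [Cd2+(aq)] / [Pb2+(aq)] = 0.0615 (log Q = −1.211).
By the Nernst equation, E = +0.27 − (0.0592/2)·(−1.211) = +0.31 V.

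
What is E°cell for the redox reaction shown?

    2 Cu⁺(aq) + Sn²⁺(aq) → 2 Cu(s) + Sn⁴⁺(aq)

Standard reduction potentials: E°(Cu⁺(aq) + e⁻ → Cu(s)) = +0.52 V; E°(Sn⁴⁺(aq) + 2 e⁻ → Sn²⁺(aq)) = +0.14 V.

In the reaction as written, Cu⁺(aq) is reduced (cathode) and Sn⁴⁺(aq) is produced by oxidation at the anode.
E°cell = E°(cathode) − E°(anode) = +0.52 − (+0.14) = +0.38 V.
The positive value indicates the reaction is spontaneous as written.

+0.38 V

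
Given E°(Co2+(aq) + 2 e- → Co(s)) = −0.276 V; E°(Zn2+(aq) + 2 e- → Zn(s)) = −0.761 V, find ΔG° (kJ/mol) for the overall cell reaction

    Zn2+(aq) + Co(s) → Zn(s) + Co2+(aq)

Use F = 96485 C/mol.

In the reaction as written Zn2+(aq) is reduced, so the Zn²⁺/Zn couple is the cathode and Co²⁺/Co is the anode.
E°cell = −0.761 − (−0.276) = −0.485 V; balancing electrons gives n = 2.
ΔG° = −nFE°cell = −(2)(96485)(−0.485) J/mol = +93.6 kJ/mol.

+93.6 kJ/mol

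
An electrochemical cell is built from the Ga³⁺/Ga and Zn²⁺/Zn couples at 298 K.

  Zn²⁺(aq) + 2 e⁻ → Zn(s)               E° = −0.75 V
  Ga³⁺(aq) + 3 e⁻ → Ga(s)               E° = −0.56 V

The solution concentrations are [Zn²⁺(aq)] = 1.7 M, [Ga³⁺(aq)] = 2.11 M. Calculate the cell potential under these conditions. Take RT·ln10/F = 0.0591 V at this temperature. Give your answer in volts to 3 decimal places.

Ga³⁺/Ga is reduced (cathode, E° = −0.56 V) and Zn²⁺/Zn is oxidized (anode).
E°cell = E°cat − E°an = −0.56 − (−0.75) = +0.19 V; n = 6.
Balancing gives 2 Ga³⁺(aq) + 3 Zn(s) → 2 Ga(s) + 3 Zn²⁺(aq); hence Q = [Zn²⁺(aq)]^3 / [Ga³⁺(aq)]^2 = 1.1 (log Q = 0.043).
E = E° − (0.0591/n)·log Q = +0.19 − (0.0591/6)(0.043) = +0.190 V.

+0.190 V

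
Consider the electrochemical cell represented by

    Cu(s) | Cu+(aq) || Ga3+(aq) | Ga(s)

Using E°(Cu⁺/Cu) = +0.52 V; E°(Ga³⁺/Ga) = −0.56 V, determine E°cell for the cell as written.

By convention the left-hand electrode in cell notation is the anode (oxidation) and the right-hand electrode is the cathode (reduction).
E°cell = E°(right) − E°(left) = −0.56 − (+0.52) = −1.08 V.
The negative sign shows that, as written, the cell would require an external voltage to drive the reaction.

−1.08 V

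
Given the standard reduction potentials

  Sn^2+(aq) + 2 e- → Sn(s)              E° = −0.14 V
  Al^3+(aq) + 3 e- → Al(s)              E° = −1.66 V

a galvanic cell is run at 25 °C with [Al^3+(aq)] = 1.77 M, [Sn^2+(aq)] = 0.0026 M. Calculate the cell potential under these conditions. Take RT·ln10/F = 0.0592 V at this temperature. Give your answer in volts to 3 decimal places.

Since E°(Sn²⁺/Sn) > E°(Al³⁺/Al), Sn²⁺/Sn serves as the cathode.
E°cell = E°cat − E°an = −0.14 − (−1.66) = +1.52 V; n = 6.
For the overall reaction 3 Sn^2+(aq) + 2 Al(s) → 3 Sn(s) + 2 Al^3+(aq), Q = [Al^3+(aq)]^2 / [Sn^2+(aq)]^3 = 1.78×10^8, giving log Q = 8.251.
Applying E = E° − (RT ln10/nF)·log Q gives +1.52 − (0.0592/6)(8.251) = +1.439 V.

+1.439 V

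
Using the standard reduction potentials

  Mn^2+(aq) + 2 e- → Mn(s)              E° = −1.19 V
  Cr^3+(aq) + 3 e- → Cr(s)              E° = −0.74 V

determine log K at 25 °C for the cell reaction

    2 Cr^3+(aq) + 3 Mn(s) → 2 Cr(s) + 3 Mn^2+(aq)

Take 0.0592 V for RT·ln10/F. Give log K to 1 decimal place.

log K = 45.6

The Cr³⁺/Cr couple is reduced (cathode); E°cell = −0.74 − (−1.19) = +0.45 V with n = 6.
At equilibrium E = 0, so log K = nE°cell / 0.0592 = (6)(+0.45) / 0.0592 = 45.6.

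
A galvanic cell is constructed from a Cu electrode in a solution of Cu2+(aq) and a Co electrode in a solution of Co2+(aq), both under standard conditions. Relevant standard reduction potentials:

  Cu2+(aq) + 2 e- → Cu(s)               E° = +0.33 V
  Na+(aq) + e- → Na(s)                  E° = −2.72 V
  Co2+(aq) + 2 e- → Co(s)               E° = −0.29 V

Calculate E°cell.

+0.62 V

The Cu²⁺/Cu couple has the higher E°, so Cu ion is reduced (cathode) and Co is oxidized (anode).
E°cell = E°(cathode) − E°(anode) = +0.33 − (−0.29) = +0.62 V.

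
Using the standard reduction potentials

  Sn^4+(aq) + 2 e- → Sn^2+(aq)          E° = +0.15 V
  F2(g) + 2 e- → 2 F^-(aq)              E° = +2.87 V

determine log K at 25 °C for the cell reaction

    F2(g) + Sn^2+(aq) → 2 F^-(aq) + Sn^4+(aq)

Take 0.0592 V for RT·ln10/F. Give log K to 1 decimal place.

log K = 91.9

The F₂/F⁻ couple is reduced (cathode); E°cell = +2.87 − (+0.15) = +2.72 V with n = 2.
At equilibrium E = 0, so log K = nE°cell / 0.0592 = (2)(+2.72) / 0.0592 = 91.9.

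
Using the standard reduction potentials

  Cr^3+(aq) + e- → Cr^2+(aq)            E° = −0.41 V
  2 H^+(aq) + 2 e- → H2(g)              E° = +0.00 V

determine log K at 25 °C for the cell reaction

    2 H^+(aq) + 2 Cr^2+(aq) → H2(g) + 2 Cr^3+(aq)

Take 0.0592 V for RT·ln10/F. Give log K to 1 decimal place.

log K = 13.9

The 2H⁺/H₂ couple is reduced (cathode); E°cell = +0.00 − (−0.41) = +0.41 V with n = 2.
At equilibrium E = 0, so log K = nE°cell / 0.0592 = (2)(+0.41) / 0.0592 = 13.9.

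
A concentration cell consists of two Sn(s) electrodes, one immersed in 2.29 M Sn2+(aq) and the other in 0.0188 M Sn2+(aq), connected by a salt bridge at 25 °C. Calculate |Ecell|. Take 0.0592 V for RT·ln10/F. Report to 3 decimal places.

0.062 V

For a concentration cell E°cell = 0, since both electrodes use the same couple.
The compartment with the higher Sn2+(aq) concentration (2.29 M) acts as the cathode; ions are reduced there and produced at the dilute (0.0188 M) anode.
With n = 2, Ecell = −(0.0592/2)·log([dilute]/[conc]) = −(0.0592/2)·log(0.0188/2.29) = +0.062 V.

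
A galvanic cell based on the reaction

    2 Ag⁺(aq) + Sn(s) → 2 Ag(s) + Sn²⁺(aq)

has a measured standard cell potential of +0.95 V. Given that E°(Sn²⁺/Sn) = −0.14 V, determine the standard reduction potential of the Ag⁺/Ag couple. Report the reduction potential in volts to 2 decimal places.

+0.81 V

In the reaction as written the Ag⁺/Ag couple is reduced (cathode) and Sn²⁺/Sn is oxidized (anode), so E°cell = E°(Ag⁺/Ag) − E°(Sn²⁺/Sn).
E°(Ag⁺/Ag) = E°cell + E°(anode) = +0.95 + (−0.14) = +0.81 V.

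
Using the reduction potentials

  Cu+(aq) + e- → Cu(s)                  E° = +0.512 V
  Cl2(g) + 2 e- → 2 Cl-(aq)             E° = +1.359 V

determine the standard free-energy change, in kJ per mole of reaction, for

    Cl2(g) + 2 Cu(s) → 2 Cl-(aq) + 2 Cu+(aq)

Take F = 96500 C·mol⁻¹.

In the reaction as written Cl2(g) is reduced, so the Cl₂/Cl⁻ couple is the cathode and Cu⁺/Cu is the anode.
E°cell = +1.359 − (+0.512) = +0.847 V; balancing electrons gives n = 2.
ΔG° = −nFE°cell = −(2)(96500)(+0.847) J/mol = −163 kJ/mol.

−163 kJ/mol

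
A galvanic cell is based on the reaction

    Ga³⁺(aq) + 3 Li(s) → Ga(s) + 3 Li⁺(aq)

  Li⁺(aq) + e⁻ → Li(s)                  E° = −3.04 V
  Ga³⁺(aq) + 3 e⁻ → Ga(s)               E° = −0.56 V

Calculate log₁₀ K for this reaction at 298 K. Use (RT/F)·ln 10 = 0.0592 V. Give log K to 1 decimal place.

log K = 125.7

The Ga³⁺/Ga couple is reduced (cathode); E°cell = −0.56 − (−3.04) = +2.48 V with n = 3.
At equilibrium E = 0, so log K = nE°cell / 0.0592 = (3)(+2.48) / 0.0592 = 125.7.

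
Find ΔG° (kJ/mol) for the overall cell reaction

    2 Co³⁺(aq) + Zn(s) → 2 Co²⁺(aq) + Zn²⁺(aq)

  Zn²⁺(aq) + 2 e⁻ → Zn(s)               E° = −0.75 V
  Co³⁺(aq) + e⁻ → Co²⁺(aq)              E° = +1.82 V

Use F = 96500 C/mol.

−496 kJ/mol

In the reaction as written Co³⁺(aq) is reduced, so the Co³⁺/Co²⁺ couple is the cathode and Zn²⁺/Zn is the anode.
E°cell = +1.82 − (−0.75) = +2.57 V; balancing electrons gives n = 2.
ΔG° = −nFE°cell = −(2)(96500)(+2.57) J/mol = −496 kJ/mol.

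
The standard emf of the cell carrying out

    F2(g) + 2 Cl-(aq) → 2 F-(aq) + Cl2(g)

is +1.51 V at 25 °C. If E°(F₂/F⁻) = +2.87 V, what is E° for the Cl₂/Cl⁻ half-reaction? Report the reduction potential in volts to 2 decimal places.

+1.36 V

In the reaction as written the F₂/F⁻ couple is reduced (cathode) and Cl₂/Cl⁻ is oxidized (anode), so E°cell = E°(F₂/F⁻) − E°(Cl₂/Cl⁻).
E°(Cl₂/Cl⁻) = E°(cathode) − E°cell = +2.87 − (+1.51) = +1.36 V.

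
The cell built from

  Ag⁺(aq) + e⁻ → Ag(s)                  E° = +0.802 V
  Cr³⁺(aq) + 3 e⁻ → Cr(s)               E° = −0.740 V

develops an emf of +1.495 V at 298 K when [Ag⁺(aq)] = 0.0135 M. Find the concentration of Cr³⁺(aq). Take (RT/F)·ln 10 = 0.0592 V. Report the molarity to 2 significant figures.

Ag⁺/Ag is the cathode (higher E°); E°cell = +0.802 − (−0.740) = +1.542 V with n = 3.
Rearranging E = E° − (0.0592/n)·log Q gives log Q = 3(+1.542 − (+1.495))/0.0592 = 2.382.
The balanced reaction is 3 Ag⁺(aq) + Cr(s) → 3 Ag(s) + Cr³⁺(aq), so Q = [Cr³⁺(aq)] / [Ag⁺(aq)]^3.
Isolating [Cr³⁺(aq)] in Q = 10^{2.382} yields log [Cr³⁺(aq)] = −3.227, i.e. 0.00059 M.

0.00059 M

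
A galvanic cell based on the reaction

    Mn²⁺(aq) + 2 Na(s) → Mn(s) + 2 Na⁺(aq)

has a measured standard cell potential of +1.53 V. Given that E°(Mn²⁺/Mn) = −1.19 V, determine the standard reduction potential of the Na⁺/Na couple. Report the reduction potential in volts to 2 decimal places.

In the reaction as written the Mn²⁺/Mn couple is reduced (cathode) and Na⁺/Na is oxidized (anode), so E°cell = E°(Mn²⁺/Mn) − E°(Na⁺/Na).
E°(Na⁺/Na) = E°(cathode) − E°cell = −1.19 − (+1.53) = −2.72 V.

−2.72 V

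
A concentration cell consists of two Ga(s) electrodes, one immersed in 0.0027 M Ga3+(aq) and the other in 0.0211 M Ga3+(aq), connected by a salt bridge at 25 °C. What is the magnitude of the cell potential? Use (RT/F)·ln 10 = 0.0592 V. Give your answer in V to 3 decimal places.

For a concentration cell E°cell = 0, since both electrodes use the same couple.
The compartment with the higher Ga3+(aq) concentration (0.0211 M) acts as the cathode; ions are reduced there and produced at the dilute (0.0027 M) anode.
With n = 3, Ecell = −(0.0592/3)·log([dilute]/[conc]) = −(0.0592/3)·log(0.0027/0.0211) = +0.018 V.

0.018 V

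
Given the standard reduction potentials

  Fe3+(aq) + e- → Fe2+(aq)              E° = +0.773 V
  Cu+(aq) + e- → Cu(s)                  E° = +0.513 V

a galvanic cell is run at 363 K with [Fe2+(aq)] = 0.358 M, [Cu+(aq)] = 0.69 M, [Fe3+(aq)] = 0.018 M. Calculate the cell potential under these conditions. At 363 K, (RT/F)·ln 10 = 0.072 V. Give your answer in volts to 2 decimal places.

+0.18 V

The Fe³⁺/Fe²⁺ couple has the more positive E°, so it is the cathode; Cu⁺/Cu is the anode.
The standard potential is +0.773 − (+0.513) = +0.260 V and the balanced reaction transfers n = 1 electron.
The balanced reaction is Fe3+(aq) + Cu(s) → Fe2+(aq) + Cu+(aq), so Q = ([Fe2+(aq)]·[Cu+(aq)]) / [Fe3+(aq)] = 13.7 and log Q = 1.137.
By the Nernst equation, E = +0.260 − (0.072/1)·(1.137) = +0.18 V.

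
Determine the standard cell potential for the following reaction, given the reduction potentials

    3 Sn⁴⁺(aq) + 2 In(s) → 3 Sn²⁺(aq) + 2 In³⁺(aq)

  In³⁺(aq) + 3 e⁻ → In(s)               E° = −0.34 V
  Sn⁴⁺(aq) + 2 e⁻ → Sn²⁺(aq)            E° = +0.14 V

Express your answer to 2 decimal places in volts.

+0.48 V

In the reaction as written, Sn⁴⁺(aq) is reduced (cathode) and In³⁺(aq) is produced by oxidation at the anode.
E°cell = E°(cathode) − E°(anode) = +0.14 − (−0.34) = +0.48 V.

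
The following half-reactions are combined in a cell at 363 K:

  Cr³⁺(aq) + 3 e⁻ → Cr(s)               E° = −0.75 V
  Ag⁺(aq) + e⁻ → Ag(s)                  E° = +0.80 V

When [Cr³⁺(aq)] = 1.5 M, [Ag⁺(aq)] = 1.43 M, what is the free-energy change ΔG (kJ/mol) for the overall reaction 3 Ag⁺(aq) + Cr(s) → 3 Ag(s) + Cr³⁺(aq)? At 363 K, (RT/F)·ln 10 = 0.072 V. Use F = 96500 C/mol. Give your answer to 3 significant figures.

−451 kJ/mol

The standard cell potential is +0.80 − (−0.75) = +1.55 V, with n = 3 electrons in the balanced equation.
Here Q = [Cr³⁺(aq)] / [Ag⁺(aq)]^3 = 0.513 (log Q = −0.290), giving E = +1.55 − (0.072/3)·(−0.290) = +1.5570 V.
Then ΔG = −nFE = −3 × 96500 × +1.5570 J/mol = −451 kJ/mol.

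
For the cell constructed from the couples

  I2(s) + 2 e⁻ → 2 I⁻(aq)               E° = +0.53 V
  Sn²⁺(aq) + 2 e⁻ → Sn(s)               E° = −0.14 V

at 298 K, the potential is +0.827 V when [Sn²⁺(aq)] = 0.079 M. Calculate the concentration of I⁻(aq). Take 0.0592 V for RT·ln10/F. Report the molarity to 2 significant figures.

0.0079 M

I₂/I⁻ is the cathode (higher E°); E°cell = +0.53 − (−0.14) = +0.67 V with n = 2.
From the Nernst equation, log Q = n(E° − E)/0.0592 = 2·(+0.67 − (+0.827))/0.0592 = −5.304.
Balancing electrons gives I2(s) + Sn(s) → 2 I⁻(aq) + Sn²⁺(aq); thus Q = [I⁻(aq)]^2·[Sn²⁺(aq)].
Isolating [I⁻(aq)] in Q = 10^{−5.304} yields log [I⁻(aq)] = −2.101, i.e. 0.0079 M.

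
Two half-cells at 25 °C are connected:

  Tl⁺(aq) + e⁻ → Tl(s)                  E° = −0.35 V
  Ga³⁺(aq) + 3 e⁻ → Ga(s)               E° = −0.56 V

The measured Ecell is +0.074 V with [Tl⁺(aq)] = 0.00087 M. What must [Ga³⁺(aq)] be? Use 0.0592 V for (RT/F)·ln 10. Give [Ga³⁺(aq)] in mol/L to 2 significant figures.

0.0051 M

With Tl⁺/Tl at the cathode and Ga³⁺/Ga at the anode, E°cell = −0.35 − (−0.56) = +0.21 V (n = 3).
Rearranging E = E° − (0.0592/n)·log Q gives log Q = 3(+0.21 − (+0.074))/0.0592 = 6.892.
The balanced reaction is 3 Tl⁺(aq) + Ga(s) → 3 Tl(s) + Ga³⁺(aq), so Q = [Ga³⁺(aq)] / [Tl⁺(aq)]^3.
Solving for the unknown gives log [Ga³⁺(aq)] = −2.289, so [Ga³⁺(aq)] ≈ 0.0051 M.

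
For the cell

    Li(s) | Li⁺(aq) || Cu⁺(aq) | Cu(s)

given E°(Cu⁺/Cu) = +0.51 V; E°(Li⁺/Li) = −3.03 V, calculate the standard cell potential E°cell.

+3.54 V

By convention the left-hand electrode in cell notation is the anode (oxidation) and the right-hand electrode is the cathode (reduction).
E°cell = E°(right) − E°(left) = +0.51 − (−3.03) = +3.54 V.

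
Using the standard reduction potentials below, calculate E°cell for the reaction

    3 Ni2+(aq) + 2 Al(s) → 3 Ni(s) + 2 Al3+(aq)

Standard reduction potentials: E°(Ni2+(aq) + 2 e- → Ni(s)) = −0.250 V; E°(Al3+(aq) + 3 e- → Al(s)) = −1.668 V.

Ni2+(aq) gains electrons, so the Ni²⁺/Ni couple is the cathode; the Al³⁺/Al couple is the anode.
E°cell = E°(cathode) − E°(anode) = −0.250 − (−1.668) = +1.418 V.
The positive value indicates the reaction is spontaneous as written.

+1.418 V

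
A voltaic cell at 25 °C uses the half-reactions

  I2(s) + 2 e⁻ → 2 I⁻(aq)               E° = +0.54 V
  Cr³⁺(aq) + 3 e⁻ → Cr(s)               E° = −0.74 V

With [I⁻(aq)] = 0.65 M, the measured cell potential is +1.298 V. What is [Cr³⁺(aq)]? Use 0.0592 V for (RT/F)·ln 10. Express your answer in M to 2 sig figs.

I₂/I⁻ is the cathode (higher E°); E°cell = +0.54 − (−0.74) = +1.28 V with n = 6.
Since E = E° − (0.0592/n)·log Q, log Q = n(E° − E)/0.0592 = −1.824.
Balancing electrons gives 3 I2(s) + 2 Cr(s) → 6 I⁻(aq) + 2 Cr³⁺(aq); thus Q = [I⁻(aq)]^6·[Cr³⁺(aq)]^2.
Substituting the known concentrations and solving, log [Cr³⁺(aq)] = −0.351 and [Cr³⁺(aq)] = 0.45 M.

0.45 M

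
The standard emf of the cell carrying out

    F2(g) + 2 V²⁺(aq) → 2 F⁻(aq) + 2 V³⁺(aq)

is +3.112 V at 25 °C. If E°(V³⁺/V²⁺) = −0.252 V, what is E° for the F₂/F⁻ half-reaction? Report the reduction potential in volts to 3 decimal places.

In the reaction as written the F₂/F⁻ couple is reduced (cathode) and V³⁺/V²⁺ is oxidized (anode), so E°cell = E°(F₂/F⁻) − E°(V³⁺/V²⁺).
E°(F₂/F⁻) = E°cell + E°(anode) = +3.112 + (−0.252) = +2.860 V.

+2.860 V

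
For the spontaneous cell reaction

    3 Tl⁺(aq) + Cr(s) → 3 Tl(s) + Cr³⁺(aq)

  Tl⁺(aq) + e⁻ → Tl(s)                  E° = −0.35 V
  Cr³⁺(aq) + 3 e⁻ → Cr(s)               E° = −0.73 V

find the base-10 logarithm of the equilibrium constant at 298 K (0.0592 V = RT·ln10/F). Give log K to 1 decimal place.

log K = 19.3

The Tl⁺/Tl couple is reduced (cathode); E°cell = −0.35 − (−0.73) = +0.38 V with n = 3.
At equilibrium E = 0, so log K = nE°cell / 0.0592 = (3)(+0.38) / 0.0592 = 19.3.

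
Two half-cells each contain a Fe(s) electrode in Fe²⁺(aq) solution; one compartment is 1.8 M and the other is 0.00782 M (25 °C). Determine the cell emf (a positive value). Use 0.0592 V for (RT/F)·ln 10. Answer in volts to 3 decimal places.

For a concentration cell E°cell = 0, since both electrodes use the same couple.
The compartment with the higher Fe²⁺(aq) concentration (1.8 M) acts as the cathode; ions are reduced there and produced at the dilute (0.00782 M) anode.
With n = 2, Ecell = −(0.0592/2)·log([dilute]/[conc]) = −(0.0592/2)·log(0.00782/1.8) = +0.070 V.

0.070 V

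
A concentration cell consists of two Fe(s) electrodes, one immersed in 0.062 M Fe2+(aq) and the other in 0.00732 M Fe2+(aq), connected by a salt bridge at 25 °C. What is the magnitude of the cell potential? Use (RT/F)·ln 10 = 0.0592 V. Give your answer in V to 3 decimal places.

For a concentration cell E°cell = 0, since both electrodes use the same couple.
The compartment with the higher Fe2+(aq) concentration (0.062 M) acts as the cathode; ions are reduced there and produced at the dilute (0.00732 M) anode.
With n = 2, Ecell = −(0.0592/2)·log([dilute]/[conc]) = −(0.0592/2)·log(0.00732/0.062) = +0.027 V.

0.027 V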